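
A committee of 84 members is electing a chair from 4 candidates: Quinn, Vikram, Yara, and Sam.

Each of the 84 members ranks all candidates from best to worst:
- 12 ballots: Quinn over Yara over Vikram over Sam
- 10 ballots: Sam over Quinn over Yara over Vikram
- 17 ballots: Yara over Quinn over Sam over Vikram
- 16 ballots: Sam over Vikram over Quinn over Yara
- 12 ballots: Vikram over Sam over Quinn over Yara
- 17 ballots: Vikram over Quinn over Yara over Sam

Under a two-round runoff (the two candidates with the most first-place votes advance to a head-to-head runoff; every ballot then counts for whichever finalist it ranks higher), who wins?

Sam

Round 1 first-place votes: Quinn 12, Vikram 29, Yara 17, Sam 26. Vikram and Sam advance.
Runoff: Vikram is ranked above Sam on 41 ballots, Sam above Vikram on 43.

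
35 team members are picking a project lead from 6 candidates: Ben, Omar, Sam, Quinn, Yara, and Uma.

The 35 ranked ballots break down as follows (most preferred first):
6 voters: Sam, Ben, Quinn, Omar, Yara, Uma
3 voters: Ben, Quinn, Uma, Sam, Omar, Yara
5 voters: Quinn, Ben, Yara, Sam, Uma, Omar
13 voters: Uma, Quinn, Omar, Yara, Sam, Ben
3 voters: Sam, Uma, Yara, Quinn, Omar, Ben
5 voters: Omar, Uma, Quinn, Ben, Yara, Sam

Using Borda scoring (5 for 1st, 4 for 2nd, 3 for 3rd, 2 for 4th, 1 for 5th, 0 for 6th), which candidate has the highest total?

Quinn

Ben: 6×4 + 3×5 + 5×4 + 13×0 + 3×0 + 5×2 = 69
Omar: 6×2 + 3×1 + 5×0 + 13×3 + 3×1 + 5×5 = 82
Sam: 6×5 + 3×2 + 5×2 + 13×1 + 3×5 + 5×0 = 74
Quinn: 6×3 + 3×4 + 5×5 + 13×4 + 3×2 + 5×3 = 128
Yara: 6×1 + 3×0 + 5×3 + 13×2 + 3×3 + 5×1 = 61
Uma: 6×0 + 3×3 + 5×1 + 13×5 + 3×4 + 5×4 = 111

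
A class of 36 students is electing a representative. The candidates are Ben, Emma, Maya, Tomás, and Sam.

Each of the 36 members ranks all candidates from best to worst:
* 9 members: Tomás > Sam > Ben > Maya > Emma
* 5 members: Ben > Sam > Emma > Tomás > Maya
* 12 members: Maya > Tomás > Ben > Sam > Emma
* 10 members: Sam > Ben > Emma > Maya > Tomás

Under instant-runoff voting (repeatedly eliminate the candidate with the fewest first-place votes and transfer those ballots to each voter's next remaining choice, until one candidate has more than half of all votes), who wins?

Round 1: Ben 5, Emma 0, Maya 12, Tomás 9, Sam 10. Emma eliminated.
Round 2: Ben 5, Maya 12, Tomás 9, Sam 10. Ben eliminated.
Round 3: Maya 12, Tomás 9, Sam 15. Tomás eliminated.
Round 4: Maya 12, Sam 24. Sam has a majority (≥19).

Sam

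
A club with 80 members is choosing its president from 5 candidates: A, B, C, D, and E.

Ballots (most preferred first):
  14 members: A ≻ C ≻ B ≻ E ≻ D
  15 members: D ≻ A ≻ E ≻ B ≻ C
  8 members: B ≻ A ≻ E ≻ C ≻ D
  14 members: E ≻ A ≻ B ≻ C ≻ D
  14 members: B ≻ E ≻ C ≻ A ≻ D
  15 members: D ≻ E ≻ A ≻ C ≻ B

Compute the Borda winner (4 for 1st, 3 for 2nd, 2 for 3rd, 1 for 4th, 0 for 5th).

A

A: 14×4 + 15×3 + 8×3 + 14×3 + 14×1 + 15×2 = 211
B: 14×2 + 15×1 + 8×4 + 14×2 + 14×4 + 15×0 = 159
C: 14×3 + 15×0 + 8×1 + 14×1 + 14×2 + 15×1 = 107
D: 14×0 + 15×4 + 8×0 + 14×0 + 14×0 + 15×4 = 120
E: 14×1 + 15×2 + 8×2 + 14×4 + 14×3 + 15×3 = 203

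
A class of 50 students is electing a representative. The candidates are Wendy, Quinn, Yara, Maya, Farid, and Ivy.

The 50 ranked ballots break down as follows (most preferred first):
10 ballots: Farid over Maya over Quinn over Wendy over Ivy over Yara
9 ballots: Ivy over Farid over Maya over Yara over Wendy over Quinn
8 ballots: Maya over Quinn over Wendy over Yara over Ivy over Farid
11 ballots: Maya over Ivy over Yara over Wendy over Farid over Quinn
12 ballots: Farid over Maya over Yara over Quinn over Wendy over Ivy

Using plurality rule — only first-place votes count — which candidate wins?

First-place votes: Wendy 0, Quinn 0, Yara 0, Maya 19, Farid 22, Ivy 9.

Farid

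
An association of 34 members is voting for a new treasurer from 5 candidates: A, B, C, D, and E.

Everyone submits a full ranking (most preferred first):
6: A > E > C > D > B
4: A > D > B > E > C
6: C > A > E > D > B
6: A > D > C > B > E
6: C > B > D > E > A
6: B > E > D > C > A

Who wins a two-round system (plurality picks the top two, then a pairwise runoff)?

C

Round 1 first-place votes: A 16, B 6, C 12, D 0, E 0. A and C advance.
Runoff: A is ranked above C on 16 ballots, C above A on 18.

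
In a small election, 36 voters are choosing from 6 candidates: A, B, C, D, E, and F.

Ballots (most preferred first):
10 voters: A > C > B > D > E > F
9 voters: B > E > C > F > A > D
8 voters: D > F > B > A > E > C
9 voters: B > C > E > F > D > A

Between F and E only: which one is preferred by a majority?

E

F is ranked above E on 8 ballots; E above F on 28.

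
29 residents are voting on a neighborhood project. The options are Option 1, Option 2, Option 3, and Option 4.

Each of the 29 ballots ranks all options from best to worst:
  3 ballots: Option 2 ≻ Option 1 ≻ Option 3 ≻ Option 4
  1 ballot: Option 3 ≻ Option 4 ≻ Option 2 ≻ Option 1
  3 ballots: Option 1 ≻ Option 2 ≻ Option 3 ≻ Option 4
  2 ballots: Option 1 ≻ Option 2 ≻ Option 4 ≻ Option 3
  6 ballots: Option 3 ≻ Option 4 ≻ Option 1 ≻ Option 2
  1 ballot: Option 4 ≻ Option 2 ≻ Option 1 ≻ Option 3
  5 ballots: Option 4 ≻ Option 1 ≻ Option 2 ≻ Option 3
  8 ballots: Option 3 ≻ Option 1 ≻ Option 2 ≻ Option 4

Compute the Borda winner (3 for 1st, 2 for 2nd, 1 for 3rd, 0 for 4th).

Option 1: 3×2 + 1×0 + 3×3 + 2×3 + 6×1 + 1×1 + 5×2 + 8×2 = 54
Option 2: 3×3 + 1×1 + 3×2 + 2×2 + 6×0 + 1×2 + 5×1 + 8×1 = 35
Option 3: 3×1 + 1×3 + 3×1 + 2×0 + 6×3 + 1×0 + 5×0 + 8×3 = 51
Option 4: 3×0 + 1×2 + 3×0 + 2×1 + 6×2 + 1×3 + 5×3 + 8×0 = 34

Option 1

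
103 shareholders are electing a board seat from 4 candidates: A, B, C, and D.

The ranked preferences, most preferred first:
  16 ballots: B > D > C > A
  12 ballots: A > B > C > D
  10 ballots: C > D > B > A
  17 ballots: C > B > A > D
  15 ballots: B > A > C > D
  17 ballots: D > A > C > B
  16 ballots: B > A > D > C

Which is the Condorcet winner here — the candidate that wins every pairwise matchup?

B

B vs A: 74–29
B vs C: 59–44
B vs D: 76–27
B beats every other candidate.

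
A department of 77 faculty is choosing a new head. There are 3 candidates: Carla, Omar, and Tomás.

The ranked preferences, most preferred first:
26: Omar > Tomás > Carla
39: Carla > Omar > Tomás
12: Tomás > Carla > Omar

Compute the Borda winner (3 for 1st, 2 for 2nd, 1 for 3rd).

Omar

Carla: 26×1 + 39×3 + 12×2 = 167
Omar: 26×3 + 39×2 + 12×1 = 168
Tomás: 26×2 + 39×1 + 12×3 = 127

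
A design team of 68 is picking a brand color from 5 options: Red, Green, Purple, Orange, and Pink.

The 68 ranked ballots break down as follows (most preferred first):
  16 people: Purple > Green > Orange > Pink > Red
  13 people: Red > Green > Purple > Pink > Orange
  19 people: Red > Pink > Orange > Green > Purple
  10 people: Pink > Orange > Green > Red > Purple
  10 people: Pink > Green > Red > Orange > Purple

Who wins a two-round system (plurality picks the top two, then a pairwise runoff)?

Pink

Round 1 first-place votes: Red 32, Green 0, Purple 16, Orange 0, Pink 20. Red and Pink advance.
Runoff: Red is ranked above Pink on 32 ballots, Pink above Red on 36.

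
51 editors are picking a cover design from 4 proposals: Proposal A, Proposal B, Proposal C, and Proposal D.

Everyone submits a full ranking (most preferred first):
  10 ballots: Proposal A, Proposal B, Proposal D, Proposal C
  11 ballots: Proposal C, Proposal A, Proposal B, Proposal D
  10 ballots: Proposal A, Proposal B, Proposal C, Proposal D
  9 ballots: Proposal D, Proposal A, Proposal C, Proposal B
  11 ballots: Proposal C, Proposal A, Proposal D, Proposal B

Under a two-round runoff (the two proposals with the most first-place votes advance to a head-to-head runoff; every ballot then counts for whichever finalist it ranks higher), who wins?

Proposal A

Round 1 first-place votes: Proposal A 20, Proposal B 0, Proposal C 22, Proposal D 9. Proposal C and Proposal A advance.
Runoff: Proposal C is ranked above Proposal A on 22 ballots, Proposal A above Proposal C on 29.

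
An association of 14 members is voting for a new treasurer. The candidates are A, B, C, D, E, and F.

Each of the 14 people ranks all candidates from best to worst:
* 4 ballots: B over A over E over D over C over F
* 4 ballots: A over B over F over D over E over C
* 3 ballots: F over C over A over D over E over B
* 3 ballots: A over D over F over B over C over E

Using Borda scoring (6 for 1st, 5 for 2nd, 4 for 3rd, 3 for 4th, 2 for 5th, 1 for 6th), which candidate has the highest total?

A: 4×5 + 4×6 + 3×4 + 3×6 = 74
B: 4×6 + 4×5 + 3×1 + 3×3 = 56
C: 4×2 + 4×1 + 3×5 + 3×2 = 33
D: 4×3 + 4×3 + 3×3 + 3×5 = 48
E: 4×4 + 4×2 + 3×2 + 3×1 = 33
F: 4×1 + 4×4 + 3×6 + 3×4 = 50

A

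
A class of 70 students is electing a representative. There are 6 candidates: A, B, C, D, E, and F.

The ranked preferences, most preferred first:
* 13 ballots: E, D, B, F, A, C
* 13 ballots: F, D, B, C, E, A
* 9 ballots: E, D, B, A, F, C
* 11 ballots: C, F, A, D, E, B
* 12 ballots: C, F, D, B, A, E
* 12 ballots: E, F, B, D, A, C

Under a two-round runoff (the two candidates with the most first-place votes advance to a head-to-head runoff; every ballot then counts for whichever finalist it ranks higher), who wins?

C

Round 1 first-place votes: A 0, B 0, C 23, D 0, E 34, F 13. E and C advance.
Runoff: E is ranked above C on 34 ballots, C above E on 36.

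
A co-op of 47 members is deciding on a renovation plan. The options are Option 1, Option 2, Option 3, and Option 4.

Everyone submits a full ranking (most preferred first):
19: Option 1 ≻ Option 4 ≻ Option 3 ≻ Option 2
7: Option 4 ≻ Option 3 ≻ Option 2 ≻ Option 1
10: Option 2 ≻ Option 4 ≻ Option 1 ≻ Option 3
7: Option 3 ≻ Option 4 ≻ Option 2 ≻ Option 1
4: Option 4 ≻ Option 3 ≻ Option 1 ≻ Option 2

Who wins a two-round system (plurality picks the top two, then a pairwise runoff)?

Round 1 first-place votes: Option 1 19, Option 2 10, Option 3 7, Option 4 11. Option 1 and Option 4 advance.
Runoff: Option 1 is ranked above Option 4 on 19 ballots, Option 4 above Option 1 on 28.

Option 4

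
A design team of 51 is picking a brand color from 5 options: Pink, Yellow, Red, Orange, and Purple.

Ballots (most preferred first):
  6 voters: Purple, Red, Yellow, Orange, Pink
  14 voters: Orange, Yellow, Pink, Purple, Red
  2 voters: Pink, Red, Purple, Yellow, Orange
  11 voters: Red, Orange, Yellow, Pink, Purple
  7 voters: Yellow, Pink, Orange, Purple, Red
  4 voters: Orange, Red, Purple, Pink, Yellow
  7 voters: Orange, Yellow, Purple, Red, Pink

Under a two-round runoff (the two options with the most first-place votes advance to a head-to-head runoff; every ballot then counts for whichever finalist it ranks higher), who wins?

Round 1 first-place votes: Pink 2, Yellow 7, Red 11, Orange 25, Purple 6. Orange and Red advance.
Runoff: Orange is ranked above Red on 32 ballots, Red above Orange on 19.

Orange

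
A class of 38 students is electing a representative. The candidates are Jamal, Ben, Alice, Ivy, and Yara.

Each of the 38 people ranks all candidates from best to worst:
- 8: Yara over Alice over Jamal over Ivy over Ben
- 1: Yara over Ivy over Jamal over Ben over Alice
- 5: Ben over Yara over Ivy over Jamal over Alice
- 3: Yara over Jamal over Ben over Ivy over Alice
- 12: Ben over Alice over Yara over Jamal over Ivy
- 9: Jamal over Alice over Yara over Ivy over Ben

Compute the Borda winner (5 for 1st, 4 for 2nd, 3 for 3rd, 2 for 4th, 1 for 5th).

Yara

Jamal: 8×3 + 1×3 + 5×2 + 3×4 + 12×2 + 9×5 = 118
Ben: 8×1 + 1×2 + 5×5 + 3×3 + 12×5 + 9×1 = 113
Alice: 8×4 + 1×1 + 5×1 + 3×1 + 12×4 + 9×4 = 125
Ivy: 8×2 + 1×4 + 5×3 + 3×2 + 12×1 + 9×2 = 71
Yara: 8×5 + 1×5 + 5×4 + 3×5 + 12×3 + 9×3 = 143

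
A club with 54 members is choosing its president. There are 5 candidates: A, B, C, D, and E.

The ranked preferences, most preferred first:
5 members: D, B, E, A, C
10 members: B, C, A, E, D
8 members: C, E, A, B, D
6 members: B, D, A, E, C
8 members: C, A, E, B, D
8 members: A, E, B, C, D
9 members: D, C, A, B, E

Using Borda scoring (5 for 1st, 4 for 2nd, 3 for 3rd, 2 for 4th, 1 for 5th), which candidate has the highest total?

C

A: 5×2 + 10×3 + 8×3 + 6×3 + 8×4 + 8×5 + 9×3 = 181
B: 5×4 + 10×5 + 8×2 + 6×5 + 8×2 + 8×3 + 9×2 = 174
C: 5×1 + 10×4 + 8×5 + 6×1 + 8×5 + 8×2 + 9×4 = 183
D: 5×5 + 10×1 + 8×1 + 6×4 + 8×1 + 8×1 + 9×5 = 128
E: 5×3 + 10×2 + 8×4 + 6×2 + 8×3 + 8×4 + 9×1 = 144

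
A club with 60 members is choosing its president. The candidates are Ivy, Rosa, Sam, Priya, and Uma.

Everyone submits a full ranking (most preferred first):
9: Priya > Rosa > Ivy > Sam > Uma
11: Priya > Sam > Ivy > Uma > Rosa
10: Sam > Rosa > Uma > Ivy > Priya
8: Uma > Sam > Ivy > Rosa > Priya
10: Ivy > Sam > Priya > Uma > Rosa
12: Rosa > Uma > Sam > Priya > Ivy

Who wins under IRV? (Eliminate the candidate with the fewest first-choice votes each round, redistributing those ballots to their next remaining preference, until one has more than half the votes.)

Sam

Round 1: Ivy 10, Rosa 12, Sam 10, Priya 20, Uma 8. Uma eliminated.
Round 2: Ivy 10, Rosa 12, Sam 18, Priya 20. Ivy eliminated.
Round 3: Rosa 12, Sam 28, Priya 20. Rosa eliminated.
Round 4: Sam 40, Priya 20. Sam has a majority (≥31).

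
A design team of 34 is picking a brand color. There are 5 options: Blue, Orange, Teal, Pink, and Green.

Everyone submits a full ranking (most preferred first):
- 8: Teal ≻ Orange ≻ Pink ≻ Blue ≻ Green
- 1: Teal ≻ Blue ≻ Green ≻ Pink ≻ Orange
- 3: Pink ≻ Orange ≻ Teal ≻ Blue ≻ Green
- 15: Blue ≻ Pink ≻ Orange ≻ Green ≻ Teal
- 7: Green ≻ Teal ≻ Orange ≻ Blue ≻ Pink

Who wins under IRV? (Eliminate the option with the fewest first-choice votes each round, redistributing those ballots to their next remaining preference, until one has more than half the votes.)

Teal

Round 1: Blue 15, Orange 0, Teal 9, Pink 3, Green 7. Orange eliminated.
Round 2: Blue 15, Teal 9, Pink 3, Green 7. Pink eliminated.
Round 3: Blue 15, Teal 12, Green 7. Green eliminated.
Round 4: Blue 15, Teal 19. Teal has a majority (≥18).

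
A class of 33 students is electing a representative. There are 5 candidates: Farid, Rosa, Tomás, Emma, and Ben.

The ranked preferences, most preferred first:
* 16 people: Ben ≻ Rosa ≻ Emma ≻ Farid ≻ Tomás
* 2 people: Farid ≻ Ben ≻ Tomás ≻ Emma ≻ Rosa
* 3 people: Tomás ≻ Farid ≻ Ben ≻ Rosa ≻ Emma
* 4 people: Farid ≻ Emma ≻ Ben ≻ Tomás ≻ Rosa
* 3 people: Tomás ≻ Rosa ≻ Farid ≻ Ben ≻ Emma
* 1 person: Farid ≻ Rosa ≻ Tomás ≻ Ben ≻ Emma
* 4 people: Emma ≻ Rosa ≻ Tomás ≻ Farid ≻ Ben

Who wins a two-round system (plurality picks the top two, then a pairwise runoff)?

Farid

Round 1 first-place votes: Farid 7, Rosa 0, Tomás 6, Emma 4, Ben 16. Ben and Farid advance.
Runoff: Ben is ranked above Farid on 16 ballots, Farid above Ben on 17.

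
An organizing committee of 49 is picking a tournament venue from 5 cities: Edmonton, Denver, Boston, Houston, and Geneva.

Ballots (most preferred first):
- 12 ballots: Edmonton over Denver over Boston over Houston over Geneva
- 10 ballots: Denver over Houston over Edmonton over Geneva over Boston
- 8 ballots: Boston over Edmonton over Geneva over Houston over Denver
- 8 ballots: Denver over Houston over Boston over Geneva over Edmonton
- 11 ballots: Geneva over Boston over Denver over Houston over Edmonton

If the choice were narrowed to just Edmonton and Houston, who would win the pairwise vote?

Edmonton is ranked above Houston on 20 ballots; Houston above Edmonton on 29.

Houston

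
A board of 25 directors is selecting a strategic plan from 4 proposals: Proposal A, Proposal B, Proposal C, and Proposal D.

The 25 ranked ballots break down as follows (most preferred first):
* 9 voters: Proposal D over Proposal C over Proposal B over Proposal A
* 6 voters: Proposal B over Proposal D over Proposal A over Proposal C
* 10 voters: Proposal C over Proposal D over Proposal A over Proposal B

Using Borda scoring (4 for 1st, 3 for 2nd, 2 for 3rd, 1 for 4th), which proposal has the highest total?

Proposal D

Proposal A: 9×1 + 6×2 + 10×2 = 41
Proposal B: 9×2 + 6×4 + 10×1 = 52
Proposal C: 9×3 + 6×1 + 10×4 = 73
Proposal D: 9×4 + 6×3 + 10×3 = 84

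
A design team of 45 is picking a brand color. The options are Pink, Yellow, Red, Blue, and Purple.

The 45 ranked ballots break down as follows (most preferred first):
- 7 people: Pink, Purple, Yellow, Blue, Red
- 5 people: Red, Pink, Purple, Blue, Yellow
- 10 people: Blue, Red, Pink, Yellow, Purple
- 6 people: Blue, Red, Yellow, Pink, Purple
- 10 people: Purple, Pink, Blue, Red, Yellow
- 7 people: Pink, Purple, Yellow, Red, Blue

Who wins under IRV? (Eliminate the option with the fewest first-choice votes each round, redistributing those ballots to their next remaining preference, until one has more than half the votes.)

Round 1: Pink 14, Yellow 0, Red 5, Blue 16, Purple 10. Yellow eliminated.
Round 2: Pink 14, Red 5, Blue 16, Purple 10. Red eliminated.
Round 3: Pink 19, Blue 16, Purple 10. Purple eliminated.
Round 4: Pink 29, Blue 16. Pink has a majority (≥23).

Pink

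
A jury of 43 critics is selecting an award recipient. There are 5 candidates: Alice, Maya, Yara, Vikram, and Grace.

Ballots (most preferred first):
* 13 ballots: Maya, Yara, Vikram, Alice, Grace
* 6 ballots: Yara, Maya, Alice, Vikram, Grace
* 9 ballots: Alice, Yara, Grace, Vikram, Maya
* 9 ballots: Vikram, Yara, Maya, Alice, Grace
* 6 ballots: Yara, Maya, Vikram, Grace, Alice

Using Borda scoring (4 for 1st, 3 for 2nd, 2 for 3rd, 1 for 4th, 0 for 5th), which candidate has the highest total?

Yara

Alice: 13×1 + 6×2 + 9×4 + 9×1 + 6×0 = 70
Maya: 13×4 + 6×3 + 9×0 + 9×2 + 6×3 = 106
Yara: 13×3 + 6×4 + 9×3 + 9×3 + 6×4 = 141
Vikram: 13×2 + 6×1 + 9×1 + 9×4 + 6×2 = 89
Grace: 13×0 + 6×0 + 9×2 + 9×0 + 6×1 = 24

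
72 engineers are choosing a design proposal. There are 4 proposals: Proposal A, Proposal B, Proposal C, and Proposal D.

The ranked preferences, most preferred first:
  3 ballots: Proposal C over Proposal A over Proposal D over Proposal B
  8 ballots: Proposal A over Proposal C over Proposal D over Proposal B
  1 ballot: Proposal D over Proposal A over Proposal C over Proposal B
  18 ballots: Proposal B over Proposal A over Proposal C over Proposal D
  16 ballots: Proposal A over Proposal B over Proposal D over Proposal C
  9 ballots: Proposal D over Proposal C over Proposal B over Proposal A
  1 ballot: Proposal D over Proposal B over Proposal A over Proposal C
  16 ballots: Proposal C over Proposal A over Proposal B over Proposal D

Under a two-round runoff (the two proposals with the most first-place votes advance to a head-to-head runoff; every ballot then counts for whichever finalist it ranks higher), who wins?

Round 1 first-place votes: Proposal A 24, Proposal B 18, Proposal C 19, Proposal D 11. Proposal A and Proposal C advance.
Runoff: Proposal A is ranked above Proposal C on 44 ballots, Proposal C above Proposal A on 28.

Proposal A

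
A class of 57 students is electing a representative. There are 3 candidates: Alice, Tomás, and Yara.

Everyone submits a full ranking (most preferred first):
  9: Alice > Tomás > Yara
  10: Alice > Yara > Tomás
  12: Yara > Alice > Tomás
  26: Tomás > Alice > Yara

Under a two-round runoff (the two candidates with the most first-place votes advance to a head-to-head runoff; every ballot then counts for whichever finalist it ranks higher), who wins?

Round 1 first-place votes: Alice 19, Tomás 26, Yara 12. Tomás and Alice advance.
Runoff: Tomás is ranked above Alice on 26 ballots, Alice above Tomás on 31.

Alice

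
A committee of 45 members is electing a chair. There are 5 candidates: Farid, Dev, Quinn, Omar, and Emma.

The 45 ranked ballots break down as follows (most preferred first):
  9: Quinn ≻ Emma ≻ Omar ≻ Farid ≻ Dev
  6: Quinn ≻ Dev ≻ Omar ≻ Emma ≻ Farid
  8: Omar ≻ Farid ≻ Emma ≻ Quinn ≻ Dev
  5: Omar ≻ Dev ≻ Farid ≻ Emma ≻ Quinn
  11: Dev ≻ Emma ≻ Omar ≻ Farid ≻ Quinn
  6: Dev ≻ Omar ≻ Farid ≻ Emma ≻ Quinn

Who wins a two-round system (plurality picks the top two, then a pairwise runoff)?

Quinn

Round 1 first-place votes: Farid 0, Dev 17, Quinn 15, Omar 13, Emma 0. Dev and Quinn advance.
Runoff: Dev is ranked above Quinn on 22 ballots, Quinn above Dev on 23.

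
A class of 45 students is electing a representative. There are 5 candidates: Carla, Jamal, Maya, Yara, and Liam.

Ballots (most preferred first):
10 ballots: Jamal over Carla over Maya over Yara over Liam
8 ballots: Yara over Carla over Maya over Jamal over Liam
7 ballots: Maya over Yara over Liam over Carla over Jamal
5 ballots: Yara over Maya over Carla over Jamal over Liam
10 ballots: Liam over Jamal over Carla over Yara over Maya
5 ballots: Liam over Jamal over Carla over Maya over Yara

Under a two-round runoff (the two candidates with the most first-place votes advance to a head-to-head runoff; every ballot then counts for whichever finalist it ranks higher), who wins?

Yara

Round 1 first-place votes: Carla 0, Jamal 10, Maya 7, Yara 13, Liam 15. Liam and Yara advance.
Runoff: Liam is ranked above Yara on 15 ballots, Yara above Liam on 30.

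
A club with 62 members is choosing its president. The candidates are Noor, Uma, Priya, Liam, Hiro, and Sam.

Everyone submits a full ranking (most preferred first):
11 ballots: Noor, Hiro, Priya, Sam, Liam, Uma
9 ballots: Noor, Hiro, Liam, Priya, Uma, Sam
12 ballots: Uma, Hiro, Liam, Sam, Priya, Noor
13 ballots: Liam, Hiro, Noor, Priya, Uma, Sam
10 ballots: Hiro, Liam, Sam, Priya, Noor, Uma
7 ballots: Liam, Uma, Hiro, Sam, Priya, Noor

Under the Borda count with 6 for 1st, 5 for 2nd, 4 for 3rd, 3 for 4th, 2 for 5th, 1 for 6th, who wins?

Hiro

Noor: 11×6 + 9×6 + 12×1 + 13×4 + 10×2 + 7×1 = 211
Uma: 11×1 + 9×2 + 12×6 + 13×2 + 10×1 + 7×5 = 172
Priya: 11×4 + 9×3 + 12×2 + 13×3 + 10×3 + 7×2 = 178
Liam: 11×2 + 9×4 + 12×4 + 13×6 + 10×5 + 7×6 = 276
Hiro: 11×5 + 9×5 + 12×5 + 13×5 + 10×6 + 7×4 = 313
Sam: 11×3 + 9×1 + 12×3 + 13×1 + 10×4 + 7×3 = 152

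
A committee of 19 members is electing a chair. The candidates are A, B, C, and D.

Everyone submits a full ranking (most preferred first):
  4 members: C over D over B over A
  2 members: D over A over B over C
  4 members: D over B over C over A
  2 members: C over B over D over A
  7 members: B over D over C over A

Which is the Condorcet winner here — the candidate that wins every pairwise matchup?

D vs A: 19–0
D vs B: 10–9
D vs C: 13–6
D beats every other candidate.

D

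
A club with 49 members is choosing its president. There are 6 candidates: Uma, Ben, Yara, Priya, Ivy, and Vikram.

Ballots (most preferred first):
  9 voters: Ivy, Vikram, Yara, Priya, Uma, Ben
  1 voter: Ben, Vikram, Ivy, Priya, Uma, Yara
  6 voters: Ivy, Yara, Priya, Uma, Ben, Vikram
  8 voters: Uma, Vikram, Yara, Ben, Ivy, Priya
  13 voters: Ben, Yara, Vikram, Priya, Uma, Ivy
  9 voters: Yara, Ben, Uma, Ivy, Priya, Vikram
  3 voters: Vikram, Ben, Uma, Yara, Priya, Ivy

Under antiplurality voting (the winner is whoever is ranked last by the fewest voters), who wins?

Uma

Last-place votes: Uma 0, Ben 9, Yara 1, Priya 8, Ivy 16, Vikram 15.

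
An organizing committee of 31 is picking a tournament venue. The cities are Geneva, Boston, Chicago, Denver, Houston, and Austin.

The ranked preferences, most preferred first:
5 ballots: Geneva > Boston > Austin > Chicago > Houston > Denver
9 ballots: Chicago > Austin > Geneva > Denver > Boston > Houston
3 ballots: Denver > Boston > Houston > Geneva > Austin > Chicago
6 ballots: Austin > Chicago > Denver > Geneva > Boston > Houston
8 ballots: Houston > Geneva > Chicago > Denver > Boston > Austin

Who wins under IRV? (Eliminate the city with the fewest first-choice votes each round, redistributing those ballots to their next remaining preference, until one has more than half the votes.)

Austin

Round 1: Geneva 5, Boston 0, Chicago 9, Denver 3, Houston 8, Austin 6. Boston eliminated.
Round 2: Geneva 5, Chicago 9, Denver 3, Houston 8, Austin 6. Denver eliminated.
Round 3: Geneva 5, Chicago 9, Houston 11, Austin 6. Geneva eliminated.
Round 4: Chicago 9, Houston 11, Austin 11. Chicago eliminated.
Round 5: Houston 11, Austin 20. Austin has a majority (≥16).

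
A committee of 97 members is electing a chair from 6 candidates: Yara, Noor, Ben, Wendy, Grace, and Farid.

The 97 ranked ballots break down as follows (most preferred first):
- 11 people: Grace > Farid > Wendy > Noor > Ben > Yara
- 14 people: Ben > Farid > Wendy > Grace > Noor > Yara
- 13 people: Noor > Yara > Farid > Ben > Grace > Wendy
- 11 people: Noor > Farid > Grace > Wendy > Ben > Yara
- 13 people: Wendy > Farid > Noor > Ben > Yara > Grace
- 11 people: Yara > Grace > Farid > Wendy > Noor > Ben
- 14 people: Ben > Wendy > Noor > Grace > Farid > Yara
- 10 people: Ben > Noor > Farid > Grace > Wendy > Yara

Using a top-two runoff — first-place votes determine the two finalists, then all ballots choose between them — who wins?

Noor

Round 1 first-place votes: Yara 11, Noor 24, Ben 38, Wendy 13, Grace 11, Farid 0. Ben and Noor advance.
Runoff: Ben is ranked above Noor on 38 ballots, Noor above Ben on 59.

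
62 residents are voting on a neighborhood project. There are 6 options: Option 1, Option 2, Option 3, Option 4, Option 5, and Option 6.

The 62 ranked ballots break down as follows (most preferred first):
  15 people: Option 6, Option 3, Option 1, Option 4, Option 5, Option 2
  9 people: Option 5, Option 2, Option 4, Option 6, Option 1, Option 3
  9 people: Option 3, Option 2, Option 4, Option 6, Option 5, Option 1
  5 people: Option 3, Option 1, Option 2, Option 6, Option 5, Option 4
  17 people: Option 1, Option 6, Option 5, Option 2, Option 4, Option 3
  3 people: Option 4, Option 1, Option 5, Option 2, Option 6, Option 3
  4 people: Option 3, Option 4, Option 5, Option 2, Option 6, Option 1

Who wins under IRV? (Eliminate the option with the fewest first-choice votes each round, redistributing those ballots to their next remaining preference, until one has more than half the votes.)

Round 1: Option 1 17, Option 2 0, Option 3 18, Option 4 3, Option 5 9, Option 6 15. Option 2 eliminated.
Round 2: Option 1 17, Option 3 18, Option 4 3, Option 5 9, Option 6 15. Option 4 eliminated.
Round 3: Option 1 20, Option 3 18, Option 5 9, Option 6 15. Option 5 eliminated.
Round 4: Option 1 20, Option 3 18, Option 6 24. Option 3 eliminated.
Round 5: Option 1 25, Option 6 37. Option 6 has a majority (≥32).

Option 6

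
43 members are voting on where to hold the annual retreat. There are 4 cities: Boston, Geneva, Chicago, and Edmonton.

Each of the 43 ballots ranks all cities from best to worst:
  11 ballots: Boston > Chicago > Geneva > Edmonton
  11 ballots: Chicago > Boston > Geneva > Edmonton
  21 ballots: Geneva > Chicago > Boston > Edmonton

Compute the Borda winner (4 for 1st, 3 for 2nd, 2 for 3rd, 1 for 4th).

Chicago

Boston: 11×4 + 11×3 + 21×2 = 119
Geneva: 11×2 + 11×2 + 21×4 = 128
Chicago: 11×3 + 11×4 + 21×3 = 140
Edmonton: 11×1 + 11×1 + 21×1 = 43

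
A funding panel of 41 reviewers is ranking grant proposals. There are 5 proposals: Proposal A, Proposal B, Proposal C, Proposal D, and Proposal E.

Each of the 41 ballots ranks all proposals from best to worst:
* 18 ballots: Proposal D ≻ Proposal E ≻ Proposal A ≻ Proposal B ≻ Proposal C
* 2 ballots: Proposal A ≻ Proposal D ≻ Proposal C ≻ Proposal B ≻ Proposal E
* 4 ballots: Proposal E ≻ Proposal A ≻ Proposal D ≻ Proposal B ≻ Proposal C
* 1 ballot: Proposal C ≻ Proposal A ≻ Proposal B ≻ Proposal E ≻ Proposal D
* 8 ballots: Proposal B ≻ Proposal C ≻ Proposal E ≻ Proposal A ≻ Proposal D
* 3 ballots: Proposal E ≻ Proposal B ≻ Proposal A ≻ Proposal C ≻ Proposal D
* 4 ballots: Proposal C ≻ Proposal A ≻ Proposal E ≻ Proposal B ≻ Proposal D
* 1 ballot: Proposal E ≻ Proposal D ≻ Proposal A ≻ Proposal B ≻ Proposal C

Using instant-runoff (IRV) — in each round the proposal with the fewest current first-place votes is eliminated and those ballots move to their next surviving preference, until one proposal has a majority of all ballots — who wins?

Proposal E

Round 1: Proposal A 2, Proposal B 8, Proposal C 5, Proposal D 18, Proposal E 8. Proposal A eliminated.
Round 2: Proposal B 8, Proposal C 5, Proposal D 20, Proposal E 8. Proposal C eliminated.
Round 3: Proposal B 9, Proposal D 20, Proposal E 12. Proposal B eliminated.
Round 4: Proposal D 20, Proposal E 21. Proposal E has a majority (≥21).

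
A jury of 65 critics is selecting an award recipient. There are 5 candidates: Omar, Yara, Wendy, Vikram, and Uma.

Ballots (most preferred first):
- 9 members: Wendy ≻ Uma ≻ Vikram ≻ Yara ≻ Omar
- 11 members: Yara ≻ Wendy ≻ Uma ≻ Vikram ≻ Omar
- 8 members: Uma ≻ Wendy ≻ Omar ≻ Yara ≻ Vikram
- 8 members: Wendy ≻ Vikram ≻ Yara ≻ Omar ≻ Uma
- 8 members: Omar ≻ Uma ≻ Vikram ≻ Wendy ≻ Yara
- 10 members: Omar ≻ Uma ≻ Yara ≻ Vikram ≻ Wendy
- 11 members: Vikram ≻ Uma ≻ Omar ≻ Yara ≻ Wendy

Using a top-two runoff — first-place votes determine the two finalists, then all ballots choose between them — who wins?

Wendy

Round 1 first-place votes: Omar 18, Yara 11, Wendy 17, Vikram 11, Uma 8. Omar and Wendy advance.
Runoff: Omar is ranked above Wendy on 29 ballots, Wendy above Omar on 36.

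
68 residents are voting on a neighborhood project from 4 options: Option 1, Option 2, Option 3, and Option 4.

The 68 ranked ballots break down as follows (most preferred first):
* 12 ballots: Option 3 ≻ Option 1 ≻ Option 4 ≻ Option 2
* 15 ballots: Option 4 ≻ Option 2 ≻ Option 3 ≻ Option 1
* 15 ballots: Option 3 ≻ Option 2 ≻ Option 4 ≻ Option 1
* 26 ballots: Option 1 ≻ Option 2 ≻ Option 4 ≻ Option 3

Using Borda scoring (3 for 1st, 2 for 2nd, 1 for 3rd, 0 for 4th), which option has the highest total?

Option 1: 12×2 + 15×0 + 15×0 + 26×3 = 102
Option 2: 12×0 + 15×2 + 15×2 + 26×2 = 112
Option 3: 12×3 + 15×1 + 15×3 + 26×0 = 96
Option 4: 12×1 + 15×3 + 15×1 + 26×1 = 98

Option 2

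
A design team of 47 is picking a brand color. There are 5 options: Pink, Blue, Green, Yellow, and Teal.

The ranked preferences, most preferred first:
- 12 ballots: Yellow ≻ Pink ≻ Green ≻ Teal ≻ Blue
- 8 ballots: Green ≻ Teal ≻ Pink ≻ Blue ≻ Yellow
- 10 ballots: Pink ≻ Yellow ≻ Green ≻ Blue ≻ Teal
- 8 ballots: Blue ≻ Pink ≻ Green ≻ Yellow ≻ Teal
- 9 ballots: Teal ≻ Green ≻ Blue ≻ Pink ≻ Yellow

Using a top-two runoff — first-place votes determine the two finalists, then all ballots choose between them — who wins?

Round 1 first-place votes: Pink 10, Blue 8, Green 8, Yellow 12, Teal 9. Yellow and Pink advance.
Runoff: Yellow is ranked above Pink on 12 ballots, Pink above Yellow on 35.

Pink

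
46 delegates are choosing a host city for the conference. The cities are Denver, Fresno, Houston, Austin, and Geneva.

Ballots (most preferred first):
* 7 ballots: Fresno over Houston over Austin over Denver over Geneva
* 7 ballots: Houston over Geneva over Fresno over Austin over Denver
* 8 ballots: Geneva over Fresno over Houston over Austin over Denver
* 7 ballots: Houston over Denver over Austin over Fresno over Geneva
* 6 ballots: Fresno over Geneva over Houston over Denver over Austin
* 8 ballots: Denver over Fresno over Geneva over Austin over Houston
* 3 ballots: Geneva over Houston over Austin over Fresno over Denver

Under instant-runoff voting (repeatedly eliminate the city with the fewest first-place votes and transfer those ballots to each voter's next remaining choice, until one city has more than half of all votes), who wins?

Round 1: Denver 8, Fresno 13, Houston 14, Austin 0, Geneva 11. Austin eliminated.
Round 2: Denver 8, Fresno 13, Houston 14, Geneva 11. Denver eliminated.
Round 3: Fresno 21, Houston 14, Geneva 11. Geneva eliminated.
Round 4: Fresno 29, Houston 17. Fresno has a majority (≥24).

Fresno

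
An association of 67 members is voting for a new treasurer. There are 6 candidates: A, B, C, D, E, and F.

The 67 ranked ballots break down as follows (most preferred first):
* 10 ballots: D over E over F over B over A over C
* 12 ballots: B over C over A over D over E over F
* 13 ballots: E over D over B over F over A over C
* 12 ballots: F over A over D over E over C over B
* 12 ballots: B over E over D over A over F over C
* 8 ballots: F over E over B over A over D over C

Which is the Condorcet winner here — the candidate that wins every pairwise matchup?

D vs A: 35–32
D vs B: 35–32
D vs C: 55–12
D vs E: 34–33
D vs F: 47–20
D beats every other candidate.

D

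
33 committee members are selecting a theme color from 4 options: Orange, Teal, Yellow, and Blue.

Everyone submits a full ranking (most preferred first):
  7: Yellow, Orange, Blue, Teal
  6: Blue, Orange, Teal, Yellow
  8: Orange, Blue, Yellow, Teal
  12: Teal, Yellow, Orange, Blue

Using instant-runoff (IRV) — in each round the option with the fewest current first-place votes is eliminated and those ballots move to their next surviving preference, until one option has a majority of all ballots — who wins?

Orange

Round 1: Orange 8, Teal 12, Yellow 7, Blue 6. Blue eliminated.
Round 2: Orange 14, Teal 12, Yellow 7. Yellow eliminated.
Round 3: Orange 21, Teal 12. Orange has a majority (≥17).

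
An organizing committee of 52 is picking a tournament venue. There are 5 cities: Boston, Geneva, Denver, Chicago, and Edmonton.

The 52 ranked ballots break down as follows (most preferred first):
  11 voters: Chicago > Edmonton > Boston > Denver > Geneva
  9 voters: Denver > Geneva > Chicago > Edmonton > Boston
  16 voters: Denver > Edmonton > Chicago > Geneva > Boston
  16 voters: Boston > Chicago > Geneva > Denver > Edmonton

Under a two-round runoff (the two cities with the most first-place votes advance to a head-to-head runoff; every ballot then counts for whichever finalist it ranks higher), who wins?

Round 1 first-place votes: Boston 16, Geneva 0, Denver 25, Chicago 11, Edmonton 0. Denver and Boston advance.
Runoff: Denver is ranked above Boston on 25 ballots, Boston above Denver on 27.

Boston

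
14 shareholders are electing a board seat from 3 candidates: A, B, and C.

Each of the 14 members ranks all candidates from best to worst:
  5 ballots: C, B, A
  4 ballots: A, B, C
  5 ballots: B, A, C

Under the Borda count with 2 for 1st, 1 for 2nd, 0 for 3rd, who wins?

B

A: 5×0 + 4×2 + 5×1 = 13
B: 5×1 + 4×1 + 5×2 = 19
C: 5×2 + 4×0 + 5×0 = 10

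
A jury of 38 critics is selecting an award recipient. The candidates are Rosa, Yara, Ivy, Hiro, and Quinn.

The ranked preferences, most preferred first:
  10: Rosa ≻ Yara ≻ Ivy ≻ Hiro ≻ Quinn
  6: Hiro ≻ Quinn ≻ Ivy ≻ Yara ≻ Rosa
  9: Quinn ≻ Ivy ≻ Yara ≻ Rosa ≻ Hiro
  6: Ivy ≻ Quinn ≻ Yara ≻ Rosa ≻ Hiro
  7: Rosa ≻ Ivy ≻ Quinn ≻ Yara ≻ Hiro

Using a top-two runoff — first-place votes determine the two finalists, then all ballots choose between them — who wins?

Round 1 first-place votes: Rosa 17, Yara 0, Ivy 6, Hiro 6, Quinn 9. Rosa and Quinn advance.
Runoff: Rosa is ranked above Quinn on 17 ballots, Quinn above Rosa on 21.

Quinn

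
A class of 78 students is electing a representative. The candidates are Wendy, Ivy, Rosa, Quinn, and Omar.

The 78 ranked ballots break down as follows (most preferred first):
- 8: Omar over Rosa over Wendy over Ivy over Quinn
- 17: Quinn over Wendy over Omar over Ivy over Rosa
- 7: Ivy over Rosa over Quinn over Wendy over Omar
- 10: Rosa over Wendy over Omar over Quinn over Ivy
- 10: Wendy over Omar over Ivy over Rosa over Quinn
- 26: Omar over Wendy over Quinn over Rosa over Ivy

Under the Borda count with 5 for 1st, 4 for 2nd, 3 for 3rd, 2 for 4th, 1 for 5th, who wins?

Wendy

Wendy: 8×3 + 17×4 + 7×2 + 10×4 + 10×5 + 26×4 = 300
Ivy: 8×2 + 17×2 + 7×5 + 10×1 + 10×3 + 26×1 = 151
Rosa: 8×4 + 17×1 + 7×4 + 10×5 + 10×2 + 26×2 = 199
Quinn: 8×1 + 17×5 + 7×3 + 10×2 + 10×1 + 26×3 = 222
Omar: 8×5 + 17×3 + 7×1 + 10×3 + 10×4 + 26×5 = 298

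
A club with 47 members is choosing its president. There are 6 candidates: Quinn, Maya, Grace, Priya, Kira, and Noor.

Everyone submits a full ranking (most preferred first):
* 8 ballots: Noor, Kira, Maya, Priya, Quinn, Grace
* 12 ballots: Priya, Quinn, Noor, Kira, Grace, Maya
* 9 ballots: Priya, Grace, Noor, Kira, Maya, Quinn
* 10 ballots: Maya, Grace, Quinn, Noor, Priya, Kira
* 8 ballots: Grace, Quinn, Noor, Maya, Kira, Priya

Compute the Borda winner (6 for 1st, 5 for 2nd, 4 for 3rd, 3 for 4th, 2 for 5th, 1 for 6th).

Noor

Quinn: 8×2 + 12×5 + 9×1 + 10×4 + 8×5 = 165
Maya: 8×4 + 12×1 + 9×2 + 10×6 + 8×3 = 146
Grace: 8×1 + 12×2 + 9×5 + 10×5 + 8×6 = 175
Priya: 8×3 + 12×6 + 9×6 + 10×2 + 8×1 = 178
Kira: 8×5 + 12×3 + 9×3 + 10×1 + 8×2 = 129
Noor: 8×6 + 12×4 + 9×4 + 10×3 + 8×4 = 194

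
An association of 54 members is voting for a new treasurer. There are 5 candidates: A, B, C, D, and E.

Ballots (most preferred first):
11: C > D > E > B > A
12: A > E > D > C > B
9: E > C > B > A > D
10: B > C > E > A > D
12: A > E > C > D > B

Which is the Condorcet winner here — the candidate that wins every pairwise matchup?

E vs A: 30–24
E vs B: 44–10
E vs C: 33–21
E vs D: 43–11
E beats every other candidate.

E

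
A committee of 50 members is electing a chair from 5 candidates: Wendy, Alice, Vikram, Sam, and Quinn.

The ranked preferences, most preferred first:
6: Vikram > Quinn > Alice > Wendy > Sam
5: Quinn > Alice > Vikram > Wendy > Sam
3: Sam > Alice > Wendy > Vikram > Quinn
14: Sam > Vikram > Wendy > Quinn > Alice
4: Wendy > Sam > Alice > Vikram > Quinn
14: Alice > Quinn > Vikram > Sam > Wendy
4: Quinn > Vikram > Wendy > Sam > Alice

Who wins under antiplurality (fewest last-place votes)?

Last-place votes: Wendy 14, Alice 18, Vikram 0, Sam 11, Quinn 7.

Vikram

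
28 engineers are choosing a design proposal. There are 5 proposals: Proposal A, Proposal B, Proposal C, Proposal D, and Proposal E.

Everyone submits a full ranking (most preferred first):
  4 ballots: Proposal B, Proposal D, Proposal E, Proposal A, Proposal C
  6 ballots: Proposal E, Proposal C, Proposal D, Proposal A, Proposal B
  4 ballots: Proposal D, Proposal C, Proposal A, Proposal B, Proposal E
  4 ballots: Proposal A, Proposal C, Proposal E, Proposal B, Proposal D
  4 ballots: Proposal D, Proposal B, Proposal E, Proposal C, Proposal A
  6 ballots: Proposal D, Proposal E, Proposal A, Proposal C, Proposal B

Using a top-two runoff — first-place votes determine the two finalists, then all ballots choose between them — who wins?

Round 1 first-place votes: Proposal A 4, Proposal B 4, Proposal C 0, Proposal D 14, Proposal E 6. Proposal D and Proposal E advance.
Runoff: Proposal D is ranked above Proposal E on 18 ballots, Proposal E above Proposal D on 10.

Proposal D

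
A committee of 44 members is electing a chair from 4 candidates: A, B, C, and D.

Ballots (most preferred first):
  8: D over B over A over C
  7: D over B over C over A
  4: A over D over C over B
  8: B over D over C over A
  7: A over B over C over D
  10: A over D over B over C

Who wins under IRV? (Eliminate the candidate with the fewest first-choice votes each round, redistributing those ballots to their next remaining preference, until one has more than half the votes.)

Round 1: A 21, B 8, C 0, D 15. C eliminated.
Round 2: A 21, B 8, D 15. B eliminated.
Round 3: A 21, D 23. D has a majority (≥23).

D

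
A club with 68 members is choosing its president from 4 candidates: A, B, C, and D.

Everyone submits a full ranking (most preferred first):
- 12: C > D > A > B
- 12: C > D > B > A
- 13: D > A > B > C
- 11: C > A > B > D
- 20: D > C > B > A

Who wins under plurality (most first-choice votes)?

C

First-place votes: A 0, B 0, C 35, D 33.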